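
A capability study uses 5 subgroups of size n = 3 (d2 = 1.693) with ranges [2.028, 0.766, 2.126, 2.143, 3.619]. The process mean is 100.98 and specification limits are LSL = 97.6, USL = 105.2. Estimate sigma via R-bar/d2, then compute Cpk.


R_bar = (2.028 + 0.766 + 2.126 + 2.143 + 3.619) / 5 = 2.1364
sigma = R_bar / d2 = 2.1364 / 1.693 = 1.2619019
Cp = (USL - LSL)/(6*sigma) = (105.2 - 97.6)/(6*1.2619019) = 1.0038
Cpu = (105.2 - 100.98)/(3*1.2619019) = 1.1147
Cpl = (100.98 - 97.6)/(3*1.2619019) = 0.8928
Cpk = min(Cpu, Cpl) = 0.8928

0.8928


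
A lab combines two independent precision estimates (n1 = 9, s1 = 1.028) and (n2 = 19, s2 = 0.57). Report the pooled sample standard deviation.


s_p = sqrt(((n1-1)*s1^2 + (n2-1)*s2^2) / (n1+n2-2))
numerator = (9-1)*1.028^2 + (19-1)*0.57^2 = 8.454272 + 5.8482 = 14.302472
denominator = 9 + 19 - 2 = 26
s_p^2 = 14.302472 / 26 = 0.55009508
s_p = sqrt(0.55009508) = 0.7417

0.7417


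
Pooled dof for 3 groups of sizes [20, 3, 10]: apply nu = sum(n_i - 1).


nu = sum_i (n_i - 1)
nu = ((20 - 1) + (3 - 1) + (10 - 1))
nu = 19 + 2 + 9
nu = 30

30


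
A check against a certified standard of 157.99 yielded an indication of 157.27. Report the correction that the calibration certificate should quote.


Correction = standard - reading
= 157.99 - 157.27
= 0.7200

0.7200


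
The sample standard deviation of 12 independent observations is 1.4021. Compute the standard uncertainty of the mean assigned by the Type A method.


u_A = s / sqrt(n)
u_A = 1.4021 / sqrt(12)
u_A = 1.4021 / 3.4641016
u_A = 0.4048

0.4048


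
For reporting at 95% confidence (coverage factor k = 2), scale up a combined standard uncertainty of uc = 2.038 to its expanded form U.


U = k * uc
U = 2 * 2.038
U = 4.0760

4.0760


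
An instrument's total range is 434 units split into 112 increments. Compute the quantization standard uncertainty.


resolution = range / divisions
resolution = 434 / 112 = 3.875
u_res = resolution / (2*sqrt(3))
u_res = 3.875 / 3.4641016
u_res = 1.1186

1.1186


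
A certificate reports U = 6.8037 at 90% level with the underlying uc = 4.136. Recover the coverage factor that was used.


k = U / uc
k = 6.8037 / 4.136
k = 1.645

1.645


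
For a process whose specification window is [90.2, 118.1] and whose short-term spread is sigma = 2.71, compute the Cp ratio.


Cp = (USL - LSL) / (6 * sigma)
= (118.1 - 90.2) / (6 * 2.71)
= 27.9000 / 16.2600
= 1.7159

1.7159


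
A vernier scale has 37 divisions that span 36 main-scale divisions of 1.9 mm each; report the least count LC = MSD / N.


LC = MSD / n_div
= 1.9 / 37
= 0.0514

0.0514


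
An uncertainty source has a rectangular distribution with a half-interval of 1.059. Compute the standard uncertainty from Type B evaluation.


u_B = half_width / sqrt(3)
u_B = 1.059 / 1.7320508
u_B = 0.6114

0.6114


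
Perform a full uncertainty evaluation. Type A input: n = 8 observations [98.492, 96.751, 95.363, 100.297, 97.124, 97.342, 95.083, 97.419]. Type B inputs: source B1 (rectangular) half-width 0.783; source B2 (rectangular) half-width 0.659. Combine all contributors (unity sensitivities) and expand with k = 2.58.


mean = (98.492 + 96.751 + 95.363 + 100.297 + 97.124 + 97.342 + 95.083 + 97.419) / 8 = 97.233875
s = sqrt(sum((x - mean)^2)/(n-1)) = 1.6640421
u_A = s / sqrt(n) = 1.6640421 / sqrt(8) = 0.58832773
u_B1 = 0.783 / sqrt(3) = 0.45206526
u_B2 = 0.659 / sqrt(3) = 0.38047383
uc = sqrt(0.58832773^2 + 0.45206526^2 + 0.38047383^2) = 0.83381824
U = k * uc = 2.58 * 0.83381824
U = 2.1513

2.1513


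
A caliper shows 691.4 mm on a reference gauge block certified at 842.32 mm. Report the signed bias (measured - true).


Systematic error = measured - true
= 691.4 - 842.32
= -150.9200

-150.9200


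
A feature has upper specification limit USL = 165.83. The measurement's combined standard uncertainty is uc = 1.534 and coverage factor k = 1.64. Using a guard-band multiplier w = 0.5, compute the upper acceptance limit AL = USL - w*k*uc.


U = k * uc = 1.64 * 1.534 = 2.51576
guard band g = w * U = 0.5 * 2.51576 = 1.25788
AL = USL - g = 165.83 - 1.25788
AL = 164.5721

164.5721


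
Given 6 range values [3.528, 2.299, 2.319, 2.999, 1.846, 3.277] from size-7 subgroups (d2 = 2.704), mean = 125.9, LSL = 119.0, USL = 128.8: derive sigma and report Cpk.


R_bar = (3.528 + 2.299 + 2.319 + 2.999 + 1.846 + 3.277) / 6 = 2.7113333
sigma = R_bar / d2 = 2.7113333 / 2.704 = 1.002712
Cp = (USL - LSL)/(6*sigma) = (128.8 - 119.0)/(6*1.002712) = 1.6289
Cpu = (128.8 - 125.9)/(3*1.002712) = 0.9641
Cpl = (125.9 - 119.0)/(3*1.002712) = 2.2938
Cpk = min(Cpu, Cpl) = 0.9641

0.9641


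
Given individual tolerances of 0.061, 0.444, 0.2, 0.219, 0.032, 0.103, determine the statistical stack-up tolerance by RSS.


RSS = sqrt(0.061^2 + 0.444^2 + 0.2^2 + 0.219^2 + 0.032^2 + 0.103^2)
= sqrt(0.300451)
= 0.5481

0.5481


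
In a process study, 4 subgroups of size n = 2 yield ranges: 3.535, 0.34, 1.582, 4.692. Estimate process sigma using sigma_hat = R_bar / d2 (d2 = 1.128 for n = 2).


R_bar = (3.535 + 0.34 + 1.582 + 4.692) / 4
R_bar = 10.149 / 4 = 2.53725
sigma_hat = R_bar / d2 = 2.53725 / 1.128 = 2.2493

2.2493


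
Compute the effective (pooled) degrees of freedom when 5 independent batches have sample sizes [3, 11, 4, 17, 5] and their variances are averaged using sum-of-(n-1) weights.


nu = sum_i (n_i - 1)
nu = ((3 - 1) + (11 - 1) + (4 - 1) + (17 - 1) + (5 - 1))
nu = 2 + 10 + 3 + 16 + 4
nu = 35

35


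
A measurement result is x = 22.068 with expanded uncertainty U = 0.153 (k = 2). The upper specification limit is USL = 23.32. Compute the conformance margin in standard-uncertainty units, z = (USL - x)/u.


u = U / k = 0.153 / 2 = 0.0765
margin = |USL - x| = |23.32 - 22.068| = 1.252
z = margin / u = 1.252 / 0.0765
z = 16.3660

16.3660


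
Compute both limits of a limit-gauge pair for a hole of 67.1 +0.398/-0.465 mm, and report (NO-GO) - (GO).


GO = nominal - lower_tol (smallest hole = maximum material condition)
GO = 67.1 - 0.465 = 66.635
NO-GO = nominal + upper_tol (largest hole = least material condition)
NO-GO = 67.1 + 0.398 = 67.498
spread = NO-GO - GO = 67.498 - 66.635 = 0.8630

0.8630


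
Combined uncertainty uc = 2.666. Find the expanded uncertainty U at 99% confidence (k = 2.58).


U = k * uc
U = 2.58 * 2.666
U = 6.8783

6.8783


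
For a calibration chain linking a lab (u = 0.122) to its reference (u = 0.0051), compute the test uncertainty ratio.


TUR = u_lab / u_ref
= 0.122 / 0.0051
= 23.9216

23.9216


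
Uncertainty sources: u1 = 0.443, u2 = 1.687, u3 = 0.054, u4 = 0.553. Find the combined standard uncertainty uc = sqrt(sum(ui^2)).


uc = sqrt(0.443^2 + 1.687^2 + 0.054^2 + 0.553^2)
uc = sqrt(3.350943)
uc = 1.8306

1.8306


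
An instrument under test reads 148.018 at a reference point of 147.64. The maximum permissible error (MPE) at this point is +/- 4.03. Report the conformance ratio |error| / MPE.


e = indication - reference = 148.018 - 147.64 = 0.3780
|e| = 0.3780
ratio = |e| / MPE = 0.3780 / 4.03
ratio = 0.0938

0.0938


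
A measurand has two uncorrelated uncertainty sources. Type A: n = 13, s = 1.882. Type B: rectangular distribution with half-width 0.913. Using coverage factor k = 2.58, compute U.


u_A = s / sqrt(n) = 1.882 / sqrt(13) = 0.52197288
u_B = half_width / sqrt(3) = 0.913 / sqrt(3) = 0.5271208
uc = sqrt(u_A^2 + u_B^2) = sqrt(0.52197288^2 + 0.5271208^2) = 0.74183019
U = k * uc = 2.58 * 0.74183019
U = 1.9139

1.9139


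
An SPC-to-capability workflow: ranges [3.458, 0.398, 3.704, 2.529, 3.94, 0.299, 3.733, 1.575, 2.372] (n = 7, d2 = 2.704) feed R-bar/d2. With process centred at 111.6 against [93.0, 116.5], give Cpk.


R_bar = (3.458 + 0.398 + 3.704 + 2.529 + 3.94 + 0.299 + 3.733 + 1.575 + 2.372) / 9 = 2.4453333
sigma = R_bar / d2 = 2.4453333 / 2.704 = 0.90433924
Cp = (USL - LSL)/(6*sigma) = (116.5 - 93.0)/(6*0.90433924) = 4.3310
Cpu = (116.5 - 111.6)/(3*0.90433924) = 1.8061
Cpl = (111.6 - 93.0)/(3*0.90433924) = 6.8558
Cpk = min(Cpu, Cpl) = 1.8061

1.8061


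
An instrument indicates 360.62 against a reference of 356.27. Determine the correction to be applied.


Correction = standard - reading
= 356.27 - 360.62
= -4.3500

-4.3500


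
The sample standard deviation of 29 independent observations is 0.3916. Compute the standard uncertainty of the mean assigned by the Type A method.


u_A = s / sqrt(n)
u_A = 0.3916 / sqrt(29)
u_A = 0.3916 / 5.3851648
u_A = 0.0727

0.0727


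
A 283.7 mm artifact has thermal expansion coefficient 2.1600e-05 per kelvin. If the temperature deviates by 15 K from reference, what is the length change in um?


dL = L * alpha * dT
= 283.7 * 2.1600e-05 * 15
= 0.0919188 mm
dL_um = 0.0919188 * 1000 = 91.9188 um

91.9188


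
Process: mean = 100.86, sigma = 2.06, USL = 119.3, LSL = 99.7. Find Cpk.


Cpu = (USL - mean) / (3*sigma) = (119.3 - 100.86) / (3*2.06) = 2.9838
Cpl = (mean - LSL) / (3*sigma) = (100.86 - 99.7) / (3*2.06) = 0.1877
Cpk = min(Cpu, Cpl) = 0.1877

0.1877


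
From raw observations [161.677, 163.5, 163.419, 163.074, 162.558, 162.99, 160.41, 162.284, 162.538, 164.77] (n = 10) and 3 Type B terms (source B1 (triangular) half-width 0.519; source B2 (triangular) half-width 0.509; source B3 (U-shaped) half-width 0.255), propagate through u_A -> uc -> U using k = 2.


mean = (161.677 + 163.5 + 163.419 + 163.074 + 162.558 + 162.99 + 160.41 + 162.284 + 162.538 + 164.77) / 10 = 162.722
s = sqrt(sum((x - mean)^2)/(n-1)) = 1.162903
u_A = s / sqrt(n) = 1.162903 / sqrt(10) = 0.36774222
u_B1 = 0.519 / sqrt(6) = 0.21188086
u_B2 = 0.509 / sqrt(6) = 0.20779838
u_B3 = 0.255 / sqrt(2) = 0.18031223
uc = sqrt(0.36774222^2 + 0.21188086^2 + 0.20779838^2 + 0.18031223^2) = 0.50578702
U = k * uc = 2 * 0.50578702
U = 1.0116

1.0116


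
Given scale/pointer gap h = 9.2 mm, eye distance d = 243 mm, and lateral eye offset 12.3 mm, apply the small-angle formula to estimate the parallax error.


error = h * offset / d
= 9.2 * 12.3 / 243
= 0.4657

0.4657


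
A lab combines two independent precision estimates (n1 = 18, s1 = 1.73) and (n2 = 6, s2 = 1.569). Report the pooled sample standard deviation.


s_p = sqrt(((n1-1)*s1^2 + (n2-1)*s2^2) / (n1+n2-2))
numerator = (18-1)*1.73^2 + (6-1)*1.569^2 = 50.8793 + 12.308805 = 63.188105
denominator = 18 + 6 - 2 = 22
s_p^2 = 63.188105 / 22 = 2.8721866
s_p = sqrt(2.8721866) = 1.6948

1.6948


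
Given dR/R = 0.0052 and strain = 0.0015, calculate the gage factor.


GF = (dR/R) / epsilon
= 0.0052 / 0.0015
= 3.4667

3.4667


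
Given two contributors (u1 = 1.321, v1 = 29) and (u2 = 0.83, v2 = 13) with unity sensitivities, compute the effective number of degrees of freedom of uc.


uc = sqrt(u1^2 + u2^2) = sqrt(1.321^2 + 0.83^2) = 1.5601093
v_eff = uc^4 / (u1^4/v1 + u2^4/v2)
= 1.5601093^4 / (1.321^4/29 + 0.83^4/13)
= 5.9240689 / 0.1415122
v_eff = 41.8626

41.8626


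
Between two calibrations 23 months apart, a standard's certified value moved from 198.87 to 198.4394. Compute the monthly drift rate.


rate = (v2 - v1) / months
= (198.4394 - 198.87) / 23
= -0.4306 / 23
= -0.0187

-0.0187


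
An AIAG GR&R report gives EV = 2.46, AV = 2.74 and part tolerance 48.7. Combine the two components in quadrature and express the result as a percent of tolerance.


GRR = sqrt(EV^2 + AV^2) = sqrt(2.46^2 + 2.74^2) = 3.6822819
%GRR = GRR / tol * 100 = 3.6822819 / 48.7 * 100
%GRR = 7.5612

7.5612


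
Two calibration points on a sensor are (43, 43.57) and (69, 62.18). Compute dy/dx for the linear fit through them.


slope = (y2 - y1) / (x2 - x1)
= (62.18 - 43.57) / (69 - 43)
= 18.6100 / 26
= 0.7158

0.7158


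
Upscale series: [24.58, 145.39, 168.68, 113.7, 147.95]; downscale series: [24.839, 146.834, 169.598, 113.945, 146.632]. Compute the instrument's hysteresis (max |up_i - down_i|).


|24.58 - 24.839| = 0.2590
|145.39 - 146.834| = 1.4440
|168.68 - 169.598| = 0.9180
|113.7 - 113.945| = 0.2450
|147.95 - 146.632| = 1.3180
hysteresis = max(diffs) = 1.4440

1.4440


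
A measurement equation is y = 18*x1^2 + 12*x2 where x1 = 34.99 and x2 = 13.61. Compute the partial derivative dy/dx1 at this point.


y = 18*x1^2 + 12*x2
dy/dx1 = 2*18*x1
Evaluate at x1 = 34.99: c1 = 36 * 34.99
c1 = 1259.6400

1259.6400


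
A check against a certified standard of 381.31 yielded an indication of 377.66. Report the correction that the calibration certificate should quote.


Correction = standard - reading
= 381.31 - 377.66
= 3.6500

3.6500


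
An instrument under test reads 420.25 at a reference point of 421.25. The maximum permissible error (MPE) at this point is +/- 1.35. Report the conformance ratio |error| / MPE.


e = indication - reference = 420.25 - 421.25 = -1.0000
|e| = 1.0000
ratio = |e| / MPE = 1.0000 / 1.35
ratio = 0.7407

0.7407


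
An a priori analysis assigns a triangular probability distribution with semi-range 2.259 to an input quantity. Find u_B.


u_B = half_width / sqrt(6)
u_B = 2.259 / 2.4494897
u_B = 0.9222

0.9222


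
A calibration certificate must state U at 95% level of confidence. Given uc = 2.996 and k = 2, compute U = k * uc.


U = k * uc
U = 2 * 2.996
U = 5.9920

5.9920


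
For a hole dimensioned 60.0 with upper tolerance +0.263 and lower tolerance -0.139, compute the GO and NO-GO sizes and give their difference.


GO = nominal - lower_tol (smallest hole = maximum material condition)
GO = 60.0 - 0.139 = 59.861
NO-GO = nominal + upper_tol (largest hole = least material condition)
NO-GO = 60.0 + 0.263 = 60.263
spread = NO-GO - GO = 60.263 - 59.861 = 0.4020

0.4020


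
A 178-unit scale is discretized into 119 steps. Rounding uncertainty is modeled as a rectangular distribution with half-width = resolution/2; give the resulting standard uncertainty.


resolution = range / divisions
resolution = 178 / 119 = 1.4957983
u_res = resolution / (2*sqrt(3))
u_res = 1.4957983 / 3.4641016
u_res = 0.4318

0.4318


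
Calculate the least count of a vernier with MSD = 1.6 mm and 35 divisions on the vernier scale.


LC = MSD / n_div
= 1.6 / 35
= 0.0457

0.0457


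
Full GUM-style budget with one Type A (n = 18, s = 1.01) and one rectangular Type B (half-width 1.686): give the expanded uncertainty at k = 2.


u_A = s / sqrt(n) = 1.01 / sqrt(18) = 0.23805928
u_B = half_width / sqrt(3) = 1.686 / sqrt(3) = 0.97341255
uc = sqrt(u_A^2 + u_B^2) = sqrt(0.23805928^2 + 0.97341255^2) = 1.0020999
U = k * uc = 2 * 1.0020999
U = 2.0042

2.0042


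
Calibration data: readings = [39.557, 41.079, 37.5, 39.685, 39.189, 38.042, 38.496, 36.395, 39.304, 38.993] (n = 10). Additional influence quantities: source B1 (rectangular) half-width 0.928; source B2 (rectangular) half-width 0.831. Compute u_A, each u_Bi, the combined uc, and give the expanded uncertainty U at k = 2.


mean = (39.557 + 41.079 + 37.5 + 39.685 + 39.189 + 38.042 + 38.496 + 36.395 + 39.304 + 38.993) / 10 = 38.824
s = sqrt(sum((x - mean)^2)/(n-1)) = 1.2964887
u_A = s / sqrt(n) = 1.2964887 / sqrt(10) = 0.40998573
u_B1 = 0.928 / sqrt(3) = 0.53578105
u_B2 = 0.831 / sqrt(3) = 0.47977807
uc = sqrt(0.40998573^2 + 0.53578105^2 + 0.47977807^2) = 0.82785061
U = k * uc = 2 * 0.82785061
U = 1.6557

1.6557


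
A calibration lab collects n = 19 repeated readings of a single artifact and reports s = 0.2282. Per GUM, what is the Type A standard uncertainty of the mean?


u_A = s / sqrt(n)
u_A = 0.2282 / sqrt(19)
u_A = 0.2282 / 4.3588989
u_A = 0.0524

0.0524


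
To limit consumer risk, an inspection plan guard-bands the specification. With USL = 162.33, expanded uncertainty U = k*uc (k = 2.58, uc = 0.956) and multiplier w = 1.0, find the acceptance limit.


U = k * uc = 2.58 * 0.956 = 2.46648
guard band g = w * U = 1.0 * 2.46648 = 2.46648
AL = USL - g = 162.33 - 2.46648
AL = 159.8635

159.8635


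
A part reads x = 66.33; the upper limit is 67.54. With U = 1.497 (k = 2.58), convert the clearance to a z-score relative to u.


u = U / k = 1.497 / 2.58 = 0.58023256
margin = |USL - x| = |67.54 - 66.33| = 1.21
z = margin / u = 1.21 / 0.58023256
z = 2.0854

2.0854


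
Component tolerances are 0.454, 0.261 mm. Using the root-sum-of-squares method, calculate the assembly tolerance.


RSS = sqrt(0.454^2 + 0.261^2)
= sqrt(0.274237)
= 0.5237

0.5237


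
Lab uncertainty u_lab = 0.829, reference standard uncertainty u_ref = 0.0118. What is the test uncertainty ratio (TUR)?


TUR = u_lab / u_ref
= 0.829 / 0.0118
= 70.2542

70.2542


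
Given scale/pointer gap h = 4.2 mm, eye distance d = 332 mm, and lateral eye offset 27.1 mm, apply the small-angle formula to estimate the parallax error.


error = h * offset / d
= 4.2 * 27.1 / 332
= 0.3428

0.3428


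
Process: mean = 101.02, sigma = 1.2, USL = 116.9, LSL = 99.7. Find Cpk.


Cpu = (USL - mean) / (3*sigma) = (116.9 - 101.02) / (3*1.2) = 4.4111
Cpl = (mean - LSL) / (3*sigma) = (101.02 - 99.7) / (3*1.2) = 0.3667
Cpk = min(Cpu, Cpl) = 0.3667

0.3667


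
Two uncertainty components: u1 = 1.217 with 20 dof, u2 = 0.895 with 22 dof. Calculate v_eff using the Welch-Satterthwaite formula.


uc = sqrt(u1^2 + u2^2) = sqrt(1.217^2 + 0.895^2) = 1.5106667
v_eff = uc^4 / (u1^4/v1 + u2^4/v2)
= 1.5106667^4 / (1.217^4/20 + 0.895^4/22)
= 5.2080438 / 0.13884673
v_eff = 37.5093

37.5093


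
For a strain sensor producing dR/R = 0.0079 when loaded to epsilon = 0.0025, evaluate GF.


GF = (dR/R) / epsilon
= 0.0079 / 0.0025
= 3.1600

3.1600


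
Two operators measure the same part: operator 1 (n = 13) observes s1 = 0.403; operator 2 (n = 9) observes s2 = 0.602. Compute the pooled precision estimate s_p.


s_p = sqrt(((n1-1)*s1^2 + (n2-1)*s2^2) / (n1+n2-2))
numerator = (13-1)*0.403^2 + (9-1)*0.602^2 = 1.948908 + 2.899232 = 4.84814
denominator = 13 + 9 - 2 = 20
s_p^2 = 4.84814 / 20 = 0.242407
s_p = sqrt(0.242407) = 0.4923

0.4923


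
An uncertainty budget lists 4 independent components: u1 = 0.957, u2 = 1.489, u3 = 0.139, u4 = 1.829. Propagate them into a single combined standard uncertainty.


uc = sqrt(0.957^2 + 1.489^2 + 0.139^2 + 1.829^2)
uc = sqrt(6.497532)
uc = 2.5490

2.5490


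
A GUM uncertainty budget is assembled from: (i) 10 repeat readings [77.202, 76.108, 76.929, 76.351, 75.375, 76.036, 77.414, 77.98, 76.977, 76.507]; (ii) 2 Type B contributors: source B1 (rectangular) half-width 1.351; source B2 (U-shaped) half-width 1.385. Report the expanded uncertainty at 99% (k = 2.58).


mean = (77.202 + 76.108 + 76.929 + 76.351 + 75.375 + 76.036 + 77.414 + 77.98 + 76.977 + 76.507) / 10 = 76.6879
s = sqrt(sum((x - mean)^2)/(n-1)) = 0.76259359
u_A = s / sqrt(n) = 0.76259359 / sqrt(10) = 0.24115327
u_B1 = 1.351 / sqrt(3) = 0.78000021
u_B2 = 1.385 / sqrt(2) = 0.97934289
uc = sqrt(0.24115327^2 + 0.78000021^2 + 0.97934289^2) = 1.2750168
U = k * uc = 2.58 * 1.2750168
U = 3.2895

3.2895


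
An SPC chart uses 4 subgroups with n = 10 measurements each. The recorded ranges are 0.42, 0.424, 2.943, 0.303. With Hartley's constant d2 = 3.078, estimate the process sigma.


R_bar = (0.42 + 0.424 + 2.943 + 0.303) / 4
R_bar = 4.09 / 4 = 1.0225
sigma_hat = R_bar / d2 = 1.0225 / 3.078 = 0.3322

0.3322


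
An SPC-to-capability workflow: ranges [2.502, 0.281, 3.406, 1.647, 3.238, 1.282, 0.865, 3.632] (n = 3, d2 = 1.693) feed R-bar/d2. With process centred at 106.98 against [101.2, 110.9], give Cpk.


R_bar = (2.502 + 0.281 + 3.406 + 1.647 + 3.238 + 1.282 + 0.865 + 3.632) / 8 = 2.106625
sigma = R_bar / d2 = 2.106625 / 1.693 = 1.2443148
Cp = (USL - LSL)/(6*sigma) = (110.9 - 101.2)/(6*1.2443148) = 1.2992
Cpu = (110.9 - 106.98)/(3*1.2443148) = 1.0501
Cpl = (106.98 - 101.2)/(3*1.2443148) = 1.5484
Cpk = min(Cpu, Cpl) = 1.0501

1.0501


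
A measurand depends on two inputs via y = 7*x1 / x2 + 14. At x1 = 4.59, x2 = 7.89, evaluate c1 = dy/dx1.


y = 7*x1 / x2 + 14
dy/dx1 = 7/x2
Evaluate at x2 = 7.89: c1 = 7 / 7.89
c1 = 0.8872

0.8872


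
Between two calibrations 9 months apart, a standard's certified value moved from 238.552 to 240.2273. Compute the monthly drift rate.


rate = (v2 - v1) / months
= (240.2273 - 238.552) / 9
= 1.6753 / 9
= 0.1861

0.1861


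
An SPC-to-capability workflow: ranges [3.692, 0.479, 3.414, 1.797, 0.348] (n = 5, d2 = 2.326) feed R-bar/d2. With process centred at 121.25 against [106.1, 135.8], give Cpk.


R_bar = (3.692 + 0.479 + 3.414 + 1.797 + 0.348) / 5 = 1.946
sigma = R_bar / d2 = 1.946 / 2.326 = 0.83662941
Cp = (USL - LSL)/(6*sigma) = (135.8 - 106.1)/(6*0.83662941) = 5.9166
Cpu = (135.8 - 121.25)/(3*0.83662941) = 5.7971
Cpl = (121.25 - 106.1)/(3*0.83662941) = 6.0361
Cpk = min(Cpu, Cpl) = 5.7971

5.7971


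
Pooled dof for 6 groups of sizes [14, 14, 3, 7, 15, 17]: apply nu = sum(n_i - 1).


nu = sum_i (n_i - 1)
nu = ((14 - 1) + (14 - 1) + (3 - 1) + (7 - 1) + (15 - 1) + (17 - 1))
nu = 13 + 13 + 2 + 6 + 14 + 16
nu = 64

64


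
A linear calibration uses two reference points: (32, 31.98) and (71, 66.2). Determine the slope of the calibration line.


slope = (y2 - y1) / (x2 - x1)
= (66.2 - 31.98) / (71 - 32)
= 34.2200 / 39
= 0.8774

0.8774


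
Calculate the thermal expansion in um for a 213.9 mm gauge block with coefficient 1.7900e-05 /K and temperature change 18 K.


dL = L * alpha * dT
= 213.9 * 1.7900e-05 * 18
= 0.0689186 mm
dL_um = 0.0689186 * 1000 = 68.9186 um

68.9186


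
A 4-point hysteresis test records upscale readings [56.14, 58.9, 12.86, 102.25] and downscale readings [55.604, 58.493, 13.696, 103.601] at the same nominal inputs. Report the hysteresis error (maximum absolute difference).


|56.14 - 55.604| = 0.5360
|58.9 - 58.493| = 0.4070
|12.86 - 13.696| = 0.8360
|102.25 - 103.601| = 1.3510
hysteresis = max(diffs) = 1.3510

1.3510


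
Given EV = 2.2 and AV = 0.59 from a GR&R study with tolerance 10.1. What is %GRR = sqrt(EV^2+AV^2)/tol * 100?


GRR = sqrt(EV^2 + AV^2) = sqrt(2.2^2 + 0.59^2) = 2.2777401
%GRR = GRR / tol * 100 = 2.2777401 / 10.1 * 100
%GRR = 22.5519

22.5519


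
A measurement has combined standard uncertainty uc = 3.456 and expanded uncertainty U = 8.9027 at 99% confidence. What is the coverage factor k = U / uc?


k = U / uc
k = 8.9027 / 3.456
k = 2.576

2.576


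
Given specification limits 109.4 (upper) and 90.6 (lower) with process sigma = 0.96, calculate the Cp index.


Cp = (USL - LSL) / (6 * sigma)
= (109.4 - 90.6) / (6 * 0.96)
= 18.8000 / 5.7600
= 3.2639

3.2639


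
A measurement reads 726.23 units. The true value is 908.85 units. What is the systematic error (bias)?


Systematic error = measured - true
= 726.23 - 908.85
= -182.6200

-182.6200


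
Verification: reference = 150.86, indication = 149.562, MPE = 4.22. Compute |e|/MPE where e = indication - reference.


e = indication - reference = 149.562 - 150.86 = -1.2980
|e| = 1.2980
ratio = |e| / MPE = 1.2980 / 4.22
ratio = 0.3076

0.3076


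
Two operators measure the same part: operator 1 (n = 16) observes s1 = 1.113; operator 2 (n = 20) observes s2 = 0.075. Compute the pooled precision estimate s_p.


s_p = sqrt(((n1-1)*s1^2 + (n2-1)*s2^2) / (n1+n2-2))
numerator = (16-1)*1.113^2 + (20-1)*0.075^2 = 18.581535 + 0.106875 = 18.68841
denominator = 16 + 20 - 2 = 34
s_p^2 = 18.68841 / 34 = 0.54965912
s_p = sqrt(0.54965912) = 0.7414

0.7414


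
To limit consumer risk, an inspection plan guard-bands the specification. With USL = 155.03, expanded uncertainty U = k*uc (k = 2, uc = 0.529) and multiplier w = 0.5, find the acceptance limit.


U = k * uc = 2 * 0.529 = 1.058
guard band g = w * U = 0.5 * 1.058 = 0.529
AL = USL - g = 155.03 - 0.529
AL = 154.5010

154.5010


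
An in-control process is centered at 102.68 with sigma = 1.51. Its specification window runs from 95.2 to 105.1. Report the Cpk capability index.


Cpu = (USL - mean) / (3*sigma) = (105.1 - 102.68) / (3*1.51) = 0.5342
Cpl = (mean - LSL) / (3*sigma) = (102.68 - 95.2) / (3*1.51) = 1.6512
Cpk = min(Cpu, Cpl) = 0.5342

0.5342


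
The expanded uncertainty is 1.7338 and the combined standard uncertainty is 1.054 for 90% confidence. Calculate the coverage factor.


k = U / uc
k = 1.7338 / 1.054
k = 1.645

1.645


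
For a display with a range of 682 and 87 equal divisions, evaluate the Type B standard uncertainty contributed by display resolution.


resolution = range / divisions
resolution = 682 / 87 = 7.8390805
u_res = resolution / (2*sqrt(3))
u_res = 7.8390805 / 3.4641016
u_res = 2.2629

2.2629


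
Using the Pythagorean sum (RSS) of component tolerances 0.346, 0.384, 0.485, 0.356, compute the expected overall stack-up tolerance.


RSS = sqrt(0.346^2 + 0.384^2 + 0.485^2 + 0.356^2)
= sqrt(0.629133)
= 0.7932

0.7932


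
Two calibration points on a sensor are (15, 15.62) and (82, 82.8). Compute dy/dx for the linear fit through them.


slope = (y2 - y1) / (x2 - x1)
= (82.8 - 15.62) / (82 - 15)
= 67.1800 / 67
= 1.0027

1.0027


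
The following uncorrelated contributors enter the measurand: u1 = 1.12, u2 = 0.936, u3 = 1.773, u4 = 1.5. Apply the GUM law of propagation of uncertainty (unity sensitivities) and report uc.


uc = sqrt(1.12^2 + 0.936^2 + 1.773^2 + 1.5^2)
uc = sqrt(7.524025)
uc = 2.7430

2.7430


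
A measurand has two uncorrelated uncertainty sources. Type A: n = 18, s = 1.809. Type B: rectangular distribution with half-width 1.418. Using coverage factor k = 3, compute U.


u_A = s / sqrt(n) = 1.809 / sqrt(18) = 0.42638539
u_B = half_width / sqrt(3) = 1.418 / sqrt(3) = 0.81868268
uc = sqrt(u_A^2 + u_B^2) = sqrt(0.42638539^2 + 0.81868268^2) = 0.92306329
U = k * uc = 3 * 0.92306329
U = 2.7692

2.7692


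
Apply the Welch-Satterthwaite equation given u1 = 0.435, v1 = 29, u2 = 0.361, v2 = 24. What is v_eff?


uc = sqrt(u1^2 + u2^2) = sqrt(0.435^2 + 0.361^2) = 0.565284
v_eff = uc^4 / (u1^4/v1 + u2^4/v2)
= 0.565284^4 / (0.435^4/29 + 0.361^4/24)
= 0.10210965 / 0.0019423416
v_eff = 52.5704

52.5704


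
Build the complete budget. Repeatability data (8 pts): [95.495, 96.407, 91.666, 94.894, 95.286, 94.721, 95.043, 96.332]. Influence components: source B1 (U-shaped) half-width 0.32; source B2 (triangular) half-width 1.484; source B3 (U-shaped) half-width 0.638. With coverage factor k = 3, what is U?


mean = (95.495 + 96.407 + 91.666 + 94.894 + 95.286 + 94.721 + 95.043 + 96.332) / 8 = 94.9805
s = sqrt(sum((x - mean)^2)/(n-1)) = 1.4776494
u_A = s / sqrt(n) = 1.4776494 / sqrt(8) = 0.52242796
u_B1 = 0.32 / sqrt(2) = 0.22627417
u_B2 = 1.484 / sqrt(6) = 0.60584046
u_B3 = 0.638 / sqrt(2) = 0.45113413
uc = sqrt(0.52242796^2 + 0.22627417^2 + 0.60584046^2 + 0.45113413^2) = 0.94588352
U = k * uc = 3 * 0.94588352
U = 2.8377

2.8377


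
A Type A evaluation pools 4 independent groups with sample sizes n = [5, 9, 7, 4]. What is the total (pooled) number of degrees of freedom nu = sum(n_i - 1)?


nu = sum_i (n_i - 1)
nu = ((5 - 1) + (9 - 1) + (7 - 1) + (4 - 1))
nu = 4 + 8 + 6 + 3
nu = 21

21


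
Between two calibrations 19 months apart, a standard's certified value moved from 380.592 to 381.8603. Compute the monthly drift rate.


rate = (v2 - v1) / months
= (381.8603 - 380.592) / 19
= 1.2683 / 19
= 0.0668

0.0668


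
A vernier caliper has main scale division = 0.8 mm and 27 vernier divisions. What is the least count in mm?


LC = MSD / n_div
= 0.8 / 27
= 0.0296

0.0296


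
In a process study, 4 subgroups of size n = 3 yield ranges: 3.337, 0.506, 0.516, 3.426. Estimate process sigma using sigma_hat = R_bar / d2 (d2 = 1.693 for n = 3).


R_bar = (3.337 + 0.506 + 0.516 + 3.426) / 4
R_bar = 7.785 / 4 = 1.94625
sigma_hat = R_bar / d2 = 1.94625 / 1.693 = 1.1496

1.1496


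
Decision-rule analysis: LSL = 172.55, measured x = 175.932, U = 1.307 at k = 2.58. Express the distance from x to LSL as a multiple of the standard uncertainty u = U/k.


u = U / k = 1.307 / 2.58 = 0.50658915
margin = |LSL - x| = |172.55 - 175.932| = 3.382
z = margin / u = 3.382 / 0.50658915
z = 6.6760

6.6760


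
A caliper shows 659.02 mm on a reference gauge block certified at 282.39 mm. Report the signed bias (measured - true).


Systematic error = measured - true
= 659.02 - 282.39
= 376.6300

376.6300


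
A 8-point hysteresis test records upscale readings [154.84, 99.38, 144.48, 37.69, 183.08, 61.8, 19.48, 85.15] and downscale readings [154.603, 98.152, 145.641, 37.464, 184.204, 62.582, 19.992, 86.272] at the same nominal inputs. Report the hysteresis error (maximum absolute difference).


|154.84 - 154.603| = 0.2370
|99.38 - 98.152| = 1.2280
|144.48 - 145.641| = 1.1610
|37.69 - 37.464| = 0.2260
|183.08 - 184.204| = 1.1240
|61.8 - 62.582| = 0.7820
|19.48 - 19.992| = 0.5120
|85.15 - 86.272| = 1.1220
hysteresis = max(diffs) = 1.2280

1.2280


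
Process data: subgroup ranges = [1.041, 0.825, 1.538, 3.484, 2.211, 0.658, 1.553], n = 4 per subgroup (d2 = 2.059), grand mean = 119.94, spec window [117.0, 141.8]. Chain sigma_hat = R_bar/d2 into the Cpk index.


R_bar = (1.041 + 0.825 + 1.538 + 3.484 + 2.211 + 0.658 + 1.553) / 7 = 1.6157143
sigma = R_bar / d2 = 1.6157143 / 2.059 = 0.78470826
Cp = (USL - LSL)/(6*sigma) = (141.8 - 117.0)/(6*0.78470826) = 5.2674
Cpu = (141.8 - 119.94)/(3*0.78470826) = 9.2858
Cpl = (119.94 - 117.0)/(3*0.78470826) = 1.2489
Cpk = min(Cpu, Cpl) = 1.2489

1.2489


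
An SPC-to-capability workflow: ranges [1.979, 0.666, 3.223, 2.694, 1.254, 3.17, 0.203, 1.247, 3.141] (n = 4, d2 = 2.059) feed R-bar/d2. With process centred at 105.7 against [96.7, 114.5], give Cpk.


R_bar = (1.979 + 0.666 + 3.223 + 2.694 + 1.254 + 3.17 + 0.203 + 1.247 + 3.141) / 9 = 1.953
sigma = R_bar / d2 = 1.953 / 2.059 = 0.9485187
Cp = (USL - LSL)/(6*sigma) = (114.5 - 96.7)/(6*0.9485187) = 3.1277
Cpu = (114.5 - 105.7)/(3*0.9485187) = 3.0925
Cpl = (105.7 - 96.7)/(3*0.9485187) = 3.1628
Cpk = min(Cpu, Cpl) = 3.0925

3.0925


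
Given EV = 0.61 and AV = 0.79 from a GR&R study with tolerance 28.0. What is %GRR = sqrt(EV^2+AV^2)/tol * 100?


GRR = sqrt(EV^2 + AV^2) = sqrt(0.61^2 + 0.79^2) = 0.99809819
%GRR = GRR / tol * 100 = 0.99809819 / 28.0 * 100
%GRR = 3.5646

3.5646


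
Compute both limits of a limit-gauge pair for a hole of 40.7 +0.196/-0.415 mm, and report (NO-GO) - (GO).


GO = nominal - lower_tol (smallest hole = maximum material condition)
GO = 40.7 - 0.415 = 40.285
NO-GO = nominal + upper_tol (largest hole = least material condition)
NO-GO = 40.7 + 0.196 = 40.896
spread = NO-GO - GO = 40.896 - 40.285 = 0.6110

0.6110


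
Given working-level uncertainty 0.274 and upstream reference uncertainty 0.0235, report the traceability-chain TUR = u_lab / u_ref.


TUR = u_lab / u_ref
= 0.274 / 0.0235
= 11.6596

11.6596


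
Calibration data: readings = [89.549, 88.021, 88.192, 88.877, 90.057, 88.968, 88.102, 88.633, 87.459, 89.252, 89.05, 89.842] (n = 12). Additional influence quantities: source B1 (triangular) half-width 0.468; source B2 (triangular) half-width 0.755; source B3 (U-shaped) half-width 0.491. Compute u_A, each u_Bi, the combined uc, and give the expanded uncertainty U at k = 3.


mean = (89.549 + 88.021 + 88.192 + 88.877 + 90.057 + 88.968 + 88.102 + 88.633 + 87.459 + 89.252 + 89.05 + 89.842) / 12 = 88.8335
s = sqrt(sum((x - mean)^2)/(n-1)) = 0.78648718
u_A = s / sqrt(n) = 0.78648718 / sqrt(12) = 0.22703929
u_B1 = 0.468 / sqrt(6) = 0.1910602
u_B2 = 0.755 / sqrt(6) = 0.30822746
u_B3 = 0.491 / sqrt(2) = 0.34718943
uc = sqrt(0.22703929^2 + 0.1910602^2 + 0.30822746^2 + 0.34718943^2) = 0.55099502
U = k * uc = 3 * 0.55099502
U = 1.6530

1.6530


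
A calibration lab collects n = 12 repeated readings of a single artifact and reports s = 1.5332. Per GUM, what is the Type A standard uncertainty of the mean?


u_A = s / sqrt(n)
u_A = 1.5332 / sqrt(12)
u_A = 1.5332 / 3.4641016
u_A = 0.4426

0.4426


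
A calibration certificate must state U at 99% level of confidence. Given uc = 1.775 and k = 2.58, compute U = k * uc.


U = k * uc
U = 2.58 * 1.775
U = 4.5795

4.5795


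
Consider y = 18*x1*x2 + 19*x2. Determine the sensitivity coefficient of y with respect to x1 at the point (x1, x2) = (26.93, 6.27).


y = 18*x1*x2 + 19*x2
dy/dx1 = 18*x2
Evaluate at x2 = 6.27: c1 = 18 * 6.27
c1 = 112.8600

112.8600


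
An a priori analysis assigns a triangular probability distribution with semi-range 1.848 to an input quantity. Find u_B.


u_B = half_width / sqrt(6)
u_B = 1.848 / 2.4494897
u_B = 0.7544

0.7544


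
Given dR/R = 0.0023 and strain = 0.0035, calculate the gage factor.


GF = (dR/R) / epsilon
= 0.0023 / 0.0035
= 0.6571

0.6571


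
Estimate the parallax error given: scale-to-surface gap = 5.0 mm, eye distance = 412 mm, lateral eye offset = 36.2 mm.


error = h * offset / d
= 5.0 * 36.2 / 412
= 0.4393

0.4393


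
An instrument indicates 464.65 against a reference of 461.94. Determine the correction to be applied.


Correction = standard - reading
= 461.94 - 464.65
= -2.7100

-2.7100


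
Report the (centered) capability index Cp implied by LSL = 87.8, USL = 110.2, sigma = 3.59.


Cp = (USL - LSL) / (6 * sigma)
= (110.2 - 87.8) / (6 * 3.59)
= 22.4000 / 21.5400
= 1.0399

1.0399


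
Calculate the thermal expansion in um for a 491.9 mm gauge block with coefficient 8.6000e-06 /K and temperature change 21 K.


dL = L * alpha * dT
= 491.9 * 8.6000e-06 * 21
= 0.0888371 mm
dL_um = 0.0888371 * 1000 = 88.8371 um

88.8371


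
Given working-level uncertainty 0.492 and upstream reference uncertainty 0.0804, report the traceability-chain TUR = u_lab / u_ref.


TUR = u_lab / u_ref
= 0.492 / 0.0804
= 6.1194

6.1194


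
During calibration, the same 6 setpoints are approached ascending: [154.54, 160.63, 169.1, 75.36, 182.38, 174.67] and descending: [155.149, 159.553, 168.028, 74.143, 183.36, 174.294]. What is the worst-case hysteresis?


|154.54 - 155.149| = 0.6090
|160.63 - 159.553| = 1.0770
|169.1 - 168.028| = 1.0720
|75.36 - 74.143| = 1.2170
|182.38 - 183.36| = 0.9800
|174.67 - 174.294| = 0.3760
hysteresis = max(diffs) = 1.2170

1.2170


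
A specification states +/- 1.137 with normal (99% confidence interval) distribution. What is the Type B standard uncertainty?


u_B = half_width / 2.576
u_B = 1.137 / 2.576
u_B = 0.4414

0.4414


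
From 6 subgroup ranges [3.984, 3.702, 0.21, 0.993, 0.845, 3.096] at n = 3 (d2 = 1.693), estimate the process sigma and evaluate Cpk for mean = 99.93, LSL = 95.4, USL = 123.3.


R_bar = (3.984 + 3.702 + 0.21 + 0.993 + 0.845 + 3.096) / 6 = 2.1383333
sigma = R_bar / d2 = 2.1383333 / 1.693 = 1.2630439
Cp = (USL - LSL)/(6*sigma) = (123.3 - 95.4)/(6*1.2630439) = 3.6816
Cpu = (123.3 - 99.93)/(3*1.2630439) = 6.1676
Cpl = (99.93 - 95.4)/(3*1.2630439) = 1.1955
Cpk = min(Cpu, Cpl) = 1.1955

1.1955


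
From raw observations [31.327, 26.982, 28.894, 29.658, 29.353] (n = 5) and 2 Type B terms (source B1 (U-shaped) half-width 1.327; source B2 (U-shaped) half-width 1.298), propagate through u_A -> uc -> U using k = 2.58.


mean = (31.327 + 26.982 + 28.894 + 29.658 + 29.353) / 5 = 29.2428
s = sqrt(sum((x - mean)^2)/(n-1)) = 1.5621542
u_A = s / sqrt(n) = 1.5621542 / sqrt(5) = 0.6986166
u_B1 = 1.327 / sqrt(2) = 0.9383307
u_B2 = 1.298 / sqrt(2) = 0.9178246
uc = sqrt(0.6986166^2 + 0.9383307^2 + 0.9178246^2) = 1.4869202
U = k * uc = 2.58 * 1.4869202
U = 3.8363

3.8363


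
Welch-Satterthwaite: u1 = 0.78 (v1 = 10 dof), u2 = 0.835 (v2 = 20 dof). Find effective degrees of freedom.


uc = sqrt(u1^2 + u2^2) = sqrt(0.78^2 + 0.835^2) = 1.1426395
v_eff = uc^4 / (u1^4/v1 + u2^4/v2)
= 1.1426395^4 / (0.78^4/10 + 0.835^4/20)
= 1.7046567 / 0.061321191
v_eff = 27.7988

27.7988


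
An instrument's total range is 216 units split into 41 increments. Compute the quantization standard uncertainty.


resolution = range / divisions
resolution = 216 / 41 = 5.2682927
u_res = resolution / (2*sqrt(3))
u_res = 5.2682927 / 3.4641016
u_res = 1.5208

1.5208


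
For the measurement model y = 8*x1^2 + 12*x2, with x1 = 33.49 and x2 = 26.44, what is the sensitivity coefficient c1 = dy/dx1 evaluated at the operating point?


y = 8*x1^2 + 12*x2
dy/dx1 = 2*8*x1
Evaluate at x1 = 33.49: c1 = 16 * 33.49
c1 = 535.8400

535.8400


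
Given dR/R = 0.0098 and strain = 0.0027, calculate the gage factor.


GF = (dR/R) / epsilon
= 0.0098 / 0.0027
= 3.6296

3.6296


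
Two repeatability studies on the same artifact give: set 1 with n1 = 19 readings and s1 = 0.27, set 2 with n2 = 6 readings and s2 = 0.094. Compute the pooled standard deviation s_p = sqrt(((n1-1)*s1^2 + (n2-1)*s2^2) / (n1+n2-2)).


s_p = sqrt(((n1-1)*s1^2 + (n2-1)*s2^2) / (n1+n2-2))
numerator = (19-1)*0.27^2 + (6-1)*0.094^2 = 1.3122 + 0.04418 = 1.35638
denominator = 19 + 6 - 2 = 23
s_p^2 = 1.35638 / 23 = 0.058973043
s_p = sqrt(0.058973043) = 0.2428

0.2428


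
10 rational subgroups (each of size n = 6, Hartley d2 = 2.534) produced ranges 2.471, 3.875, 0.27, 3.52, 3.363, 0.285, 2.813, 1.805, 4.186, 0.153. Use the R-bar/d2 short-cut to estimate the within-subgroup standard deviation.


R_bar = (2.471 + 3.875 + 0.27 + 3.52 + 3.363 + 0.285 + 2.813 + 1.805 + 4.186 + 0.153) / 10
R_bar = 22.741 / 10 = 2.2741
sigma_hat = R_bar / d2 = 2.2741 / 2.534 = 0.8974

0.8974


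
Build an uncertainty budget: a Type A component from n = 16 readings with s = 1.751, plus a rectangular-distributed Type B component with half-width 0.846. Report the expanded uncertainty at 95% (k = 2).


u_A = s / sqrt(n) = 1.751 / sqrt(16) = 0.43775
u_B = half_width / sqrt(3) = 0.846 / sqrt(3) = 0.48843833
uc = sqrt(u_A^2 + u_B^2) = sqrt(0.43775^2 + 0.48843833^2) = 0.6558941
U = k * uc = 2 * 0.6558941
U = 1.3118

1.3118


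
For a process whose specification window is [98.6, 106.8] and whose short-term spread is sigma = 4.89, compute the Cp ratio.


Cp = (USL - LSL) / (6 * sigma)
= (106.8 - 98.6) / (6 * 4.89)
= 8.2000 / 29.3400
= 0.2795

0.2795


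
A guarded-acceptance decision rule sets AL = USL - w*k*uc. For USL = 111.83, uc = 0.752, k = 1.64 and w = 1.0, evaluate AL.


U = k * uc = 1.64 * 0.752 = 1.23328
guard band g = w * U = 1.0 * 1.23328 = 1.23328
AL = USL - g = 111.83 - 1.23328
AL = 110.5967

110.5967


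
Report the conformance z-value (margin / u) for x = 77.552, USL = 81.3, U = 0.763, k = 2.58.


u = U / k = 0.763 / 2.58 = 0.29573643
margin = |USL - x| = |81.3 - 77.552| = 3.748
z = margin / u = 3.748 / 0.29573643
z = 12.6734

12.6734


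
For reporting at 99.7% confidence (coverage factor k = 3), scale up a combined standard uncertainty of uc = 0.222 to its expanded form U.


U = k * uc
U = 3 * 0.222
U = 0.6660

0.6660


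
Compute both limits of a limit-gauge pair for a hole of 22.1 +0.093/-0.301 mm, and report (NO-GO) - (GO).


GO = nominal - lower_tol (smallest hole = maximum material condition)
GO = 22.1 - 0.301 = 21.799
NO-GO = nominal + upper_tol (largest hole = least material condition)
NO-GO = 22.1 + 0.093 = 22.193
spread = NO-GO - GO = 22.193 - 21.799 = 0.3940

0.3940


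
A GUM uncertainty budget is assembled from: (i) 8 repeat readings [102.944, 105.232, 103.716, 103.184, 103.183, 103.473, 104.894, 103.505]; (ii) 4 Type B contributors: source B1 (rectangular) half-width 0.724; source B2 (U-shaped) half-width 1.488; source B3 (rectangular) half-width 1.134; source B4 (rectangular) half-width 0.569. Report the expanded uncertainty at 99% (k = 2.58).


mean = (102.944 + 105.232 + 103.716 + 103.184 + 103.183 + 103.473 + 104.894 + 103.505) / 8 = 103.766375
s = sqrt(sum((x - mean)^2)/(n-1)) = 0.83941356
u_A = s / sqrt(n) = 0.83941356 / sqrt(8) = 0.29677751
u_B1 = 0.724 / sqrt(3) = 0.41800159
u_B2 = 1.488 / sqrt(2) = 1.0521749
u_B3 = 1.134 / sqrt(3) = 0.65471521
u_B4 = 0.569 / sqrt(3) = 0.3285123
uc = sqrt(0.29677751^2 + 0.41800159^2 + 1.0521749^2 + 0.65471521^2 + 0.3285123^2) = 1.3807413
U = k * uc = 2.58 * 1.3807413
U = 3.5623

3.5623


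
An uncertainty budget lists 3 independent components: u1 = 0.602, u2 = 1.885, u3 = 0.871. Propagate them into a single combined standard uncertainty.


uc = sqrt(0.602^2 + 1.885^2 + 0.871^2)
uc = sqrt(4.67427)
uc = 2.1620

2.1620
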